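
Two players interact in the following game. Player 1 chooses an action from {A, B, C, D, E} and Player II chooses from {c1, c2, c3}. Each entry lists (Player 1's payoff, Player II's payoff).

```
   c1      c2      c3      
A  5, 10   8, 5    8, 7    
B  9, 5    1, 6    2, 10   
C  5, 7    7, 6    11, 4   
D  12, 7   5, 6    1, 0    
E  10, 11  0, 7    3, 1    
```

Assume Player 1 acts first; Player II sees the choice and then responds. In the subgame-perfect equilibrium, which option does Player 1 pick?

Player II best-responds to each possible Player 1 move:
- A → Player II plays c1 (best of 10, 5, 7); Player 1 gets 5.
- B → Player II plays c3 (best of 5, 6, 10); Player 1 gets 2.
- C → Player II plays c1 (best of 7, 6, 4); Player 1 gets 5.
- D → Player II plays c1 (best of 7, 6, 0); Player 1 gets 12.
- E → Player II plays c1 (best of 11, 7, 1); Player 1 gets 10.
Player 1's induced payoffs are 5, 2, 5, 12, 10, so Player 1 commits to D. Subgame-perfect outcome: (D, c1) with payoffs (12, 7).

D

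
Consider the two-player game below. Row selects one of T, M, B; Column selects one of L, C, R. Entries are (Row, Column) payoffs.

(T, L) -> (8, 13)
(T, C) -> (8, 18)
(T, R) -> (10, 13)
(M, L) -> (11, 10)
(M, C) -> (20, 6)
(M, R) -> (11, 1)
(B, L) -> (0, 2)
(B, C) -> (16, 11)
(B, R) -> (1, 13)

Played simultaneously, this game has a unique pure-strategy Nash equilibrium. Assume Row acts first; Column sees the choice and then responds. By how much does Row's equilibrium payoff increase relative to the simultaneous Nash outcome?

0

Column best-responds to each possible Row move:
- T: Column compares 13, 18, 13 and picks C; Row would get 8.
- M: Column compares 10, 6, 1 and picks L; Row would get 11.
- B: Column compares 2, 11, 13 and picks R; Row would get 1.
Maximizing over 8, 11, 1, Row chooses M. Subgame-perfect outcome: (M, L) with payoffs (11, 10).
For the simultaneous game, intersect best replies.
Row's best replies: L→M; C→M; R→M.
Column's best replies: T→C; M→L; B→R.
The unique mutual best reply is (M, L), giving (11, 10).
Row's commitment gain: 11 − 11 = 0.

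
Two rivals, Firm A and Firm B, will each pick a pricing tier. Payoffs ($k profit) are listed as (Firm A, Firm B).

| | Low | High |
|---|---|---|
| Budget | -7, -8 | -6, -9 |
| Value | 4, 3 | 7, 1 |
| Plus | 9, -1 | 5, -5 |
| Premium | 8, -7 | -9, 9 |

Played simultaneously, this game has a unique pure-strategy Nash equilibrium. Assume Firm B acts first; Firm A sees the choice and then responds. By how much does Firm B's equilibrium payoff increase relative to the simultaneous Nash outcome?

Backward induction with Firm B moving first.
- Low: Firm A compares -7, 4, 9, 8 and picks Plus; Firm B would get -1.
- High: Firm A compares -6, 7, 5, -9 and picks Value; Firm B would get 1.
Firm B's induced payoffs are -1, 1, so Firm B commits to High. Subgame-perfect outcome: (Value, High) with payoffs (7, 1).
Now find the simultaneous Nash equilibrium.
Firm A's best replies: Low→Plus; High→Value.
Firm B's best replies: Budget→Low; Value→Low; Plus→Low; Premium→High.
The unique mutual best reply is (Plus, Low), giving (9, -1).
Firm B's commitment gain: 1 − -1 = 2.

2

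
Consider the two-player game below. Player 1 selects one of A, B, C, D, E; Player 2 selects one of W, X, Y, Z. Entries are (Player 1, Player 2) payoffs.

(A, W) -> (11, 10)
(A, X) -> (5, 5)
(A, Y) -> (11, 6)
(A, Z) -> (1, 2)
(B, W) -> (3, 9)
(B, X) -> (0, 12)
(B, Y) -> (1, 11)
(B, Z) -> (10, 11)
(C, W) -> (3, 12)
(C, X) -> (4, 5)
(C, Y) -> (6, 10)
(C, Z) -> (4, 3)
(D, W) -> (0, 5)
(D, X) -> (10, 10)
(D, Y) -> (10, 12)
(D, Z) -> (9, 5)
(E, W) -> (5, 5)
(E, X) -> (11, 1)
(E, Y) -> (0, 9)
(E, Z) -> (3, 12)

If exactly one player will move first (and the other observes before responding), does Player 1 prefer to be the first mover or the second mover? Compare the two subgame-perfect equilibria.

first

If Player 1 leads: Player 2's best replies are A→W, B→X, C→W, D→Y, E→Z; Player 1's induced payoffs 11, 0, 3, 10, 3; outcome (A, W), payoffs (11, 10).
If Player 2 leads: Player 1's best replies are W→A, X→E, Y→A, Z→B; Player 2's induced payoffs 10, 1, 6, 11; outcome (B, Z), payoffs (10, 11).
Player 1 gets 11 moving first and 10 moving second, so Player 1 prefers to move first.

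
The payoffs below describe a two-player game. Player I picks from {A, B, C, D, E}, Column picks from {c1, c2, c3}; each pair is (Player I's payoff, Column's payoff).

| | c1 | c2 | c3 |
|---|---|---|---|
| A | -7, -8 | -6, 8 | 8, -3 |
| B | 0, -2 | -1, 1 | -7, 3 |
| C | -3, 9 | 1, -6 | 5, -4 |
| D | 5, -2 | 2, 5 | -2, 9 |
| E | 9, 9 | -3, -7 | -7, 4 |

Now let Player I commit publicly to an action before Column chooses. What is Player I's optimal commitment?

E

Solve by backward induction (Player I leads).
- A: Column compares -8, 8, -3 and picks c2; Player I would get -6.
- B: Column compares -2, 1, 3 and picks c3; Player I would get -7.
- C: Column compares 9, -6, -4 and picks c1; Player I would get -3.
- D: Column compares -2, 5, 9 and picks c3; Player I would get -2.
- E: Column compares 9, -7, 4 and picks c1; Player I would get 9.
Maximizing over -6, -7, -3, -2, 9, Player I chooses E. Subgame-perfect outcome: (E, c1) with payoffs (9, 9).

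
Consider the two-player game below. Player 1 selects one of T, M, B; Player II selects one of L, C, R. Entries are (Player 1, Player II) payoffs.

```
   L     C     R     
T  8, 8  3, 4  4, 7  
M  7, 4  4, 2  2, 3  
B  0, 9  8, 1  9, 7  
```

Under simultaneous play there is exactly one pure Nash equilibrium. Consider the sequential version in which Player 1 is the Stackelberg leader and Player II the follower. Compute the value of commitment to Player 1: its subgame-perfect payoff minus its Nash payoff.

Player II best-responds to each possible Player 1 move:
- T: BR = L, leader payoff 8.
- M: BR = L, leader payoff 7.
- B: BR = L, leader payoff 0.
Among 8, 7, 0, the best is 8 at T. Subgame-perfect outcome: (T, L) with payoffs (8, 8).
For the simultaneous game, intersect best replies.
Player 1's best replies: L→T; C→B; R→B.
Player II's best replies: T→L; M→L; B→L.
The unique mutual best reply is (T, L), giving (8, 8).
Player 1's commitment gain: 8 − 8 = 0.

0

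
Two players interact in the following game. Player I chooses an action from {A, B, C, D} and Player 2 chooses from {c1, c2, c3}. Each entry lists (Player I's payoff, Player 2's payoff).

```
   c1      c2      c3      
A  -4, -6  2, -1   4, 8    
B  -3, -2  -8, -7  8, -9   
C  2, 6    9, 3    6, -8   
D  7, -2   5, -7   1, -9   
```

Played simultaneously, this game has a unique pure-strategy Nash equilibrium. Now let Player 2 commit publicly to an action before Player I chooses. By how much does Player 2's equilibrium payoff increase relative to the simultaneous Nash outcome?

5

Player I best-responds to each possible Player 2 move:
- c1: BR = D, leader payoff -2.
- c2: BR = C, leader payoff 3.
- c3: BR = B, leader payoff -9.
Among -2, 3, -9, the best is 3 at c2. Subgame-perfect outcome: (C, c2) with payoffs (9, 3).
Under simultaneous play:
Player I's best replies: c1→D; c2→C; c3→B.
Player 2's best replies: A→c3; B→c1; C→c1; D→c1.
The unique mutual best reply is (D, c1), giving (7, -2).
Player 2's commitment gain: 3 − -2 = 5.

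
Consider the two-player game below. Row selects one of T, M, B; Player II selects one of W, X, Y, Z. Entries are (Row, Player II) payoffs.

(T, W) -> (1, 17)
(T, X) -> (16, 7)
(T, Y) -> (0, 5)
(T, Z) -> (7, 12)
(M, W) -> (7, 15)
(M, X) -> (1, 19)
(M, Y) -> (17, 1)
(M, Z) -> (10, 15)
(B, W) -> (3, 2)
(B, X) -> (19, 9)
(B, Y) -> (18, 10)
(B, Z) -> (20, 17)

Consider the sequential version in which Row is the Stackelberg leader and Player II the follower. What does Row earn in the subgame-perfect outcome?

Work backward from Player II's decision.
- T: Player II compares 17, 7, 5, 12 and picks W; Row would get 1.
- M: Player II compares 15, 19, 1, 15 and picks X; Row would get 1.
- B: Player II compares 2, 9, 10, 17 and picks Z; Row would get 20.
Among 1, 1, 20, the best is 20 at B. Subgame-perfect outcome: (B, Z) with payoffs (20, 17).

20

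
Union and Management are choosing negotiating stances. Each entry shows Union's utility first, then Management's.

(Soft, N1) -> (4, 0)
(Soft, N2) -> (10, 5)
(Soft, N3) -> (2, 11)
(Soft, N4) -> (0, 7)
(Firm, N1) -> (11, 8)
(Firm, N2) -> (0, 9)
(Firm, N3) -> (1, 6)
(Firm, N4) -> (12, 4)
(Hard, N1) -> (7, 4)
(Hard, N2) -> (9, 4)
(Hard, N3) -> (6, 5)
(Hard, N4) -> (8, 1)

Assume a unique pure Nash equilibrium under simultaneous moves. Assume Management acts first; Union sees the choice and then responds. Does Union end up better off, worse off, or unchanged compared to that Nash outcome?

better off

Solve by backward induction (Management leads).
- N1: Union compares 4, 11, 7 and picks Firm; Management would get 8.
- N2: Union compares 10, 0, 9 and picks Soft; Management would get 5.
- N3: Union compares 2, 1, 6 and picks Hard; Management would get 5.
- N4: Union compares 0, 12, 8 and picks Firm; Management would get 4.
Management's induced payoffs are 8, 5, 5, 4, so Management commits to N1. Subgame-perfect outcome: (Firm, N1) with payoffs (11, 8).
For the simultaneous game, intersect best replies.
Union's best replies: N1→Firm; N2→Soft; N3→Hard; N4→Firm.
Management's best replies: Soft→N3; Firm→N2; Hard→N3.
Only (Hard, N3) has each player best-responding; Nash payoffs (6, 5).
Union earns 11 sequentially versus 6 at the Nash outcome: better off.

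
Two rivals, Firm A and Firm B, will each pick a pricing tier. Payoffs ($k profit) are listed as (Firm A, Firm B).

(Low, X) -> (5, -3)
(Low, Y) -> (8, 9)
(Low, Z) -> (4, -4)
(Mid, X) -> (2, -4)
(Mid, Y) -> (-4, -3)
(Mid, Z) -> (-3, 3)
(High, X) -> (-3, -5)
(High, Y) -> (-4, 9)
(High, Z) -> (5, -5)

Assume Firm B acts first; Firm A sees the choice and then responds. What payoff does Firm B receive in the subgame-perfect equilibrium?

Solve by backward induction (Firm B leads).
- X → Firm A plays Low (best of 5, 2, -3); Firm B gets -3.
- Y → Firm A plays Low (best of 8, -4, -4); Firm B gets 9.
- Z → Firm A plays High (best of 4, -3, 5); Firm B gets -5.
Among -3, 9, -5, the best is 9 at Y. Subgame-perfect outcome: (Low, Y) with payoffs (8, 9).

9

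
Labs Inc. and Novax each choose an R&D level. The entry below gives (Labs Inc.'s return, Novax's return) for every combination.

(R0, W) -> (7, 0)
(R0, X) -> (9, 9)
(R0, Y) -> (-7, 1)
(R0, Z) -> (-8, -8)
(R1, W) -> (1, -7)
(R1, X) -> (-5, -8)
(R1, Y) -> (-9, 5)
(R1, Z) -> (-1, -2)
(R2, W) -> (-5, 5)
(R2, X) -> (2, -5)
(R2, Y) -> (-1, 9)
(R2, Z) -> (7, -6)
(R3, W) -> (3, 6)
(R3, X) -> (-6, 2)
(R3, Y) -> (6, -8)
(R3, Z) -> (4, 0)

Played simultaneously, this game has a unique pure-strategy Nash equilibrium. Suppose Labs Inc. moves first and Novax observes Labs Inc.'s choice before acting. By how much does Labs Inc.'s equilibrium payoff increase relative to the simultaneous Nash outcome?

Solve by backward induction (Labs Inc. leads).
- R0: Novax compares 0, 9, 1, -8 and picks X; Labs Inc. would get 9.
- R1: Novax compares -7, -8, 5, -2 and picks Y; Labs Inc. would get -9.
- R2: Novax compares 5, -5, 9, -6 and picks Y; Labs Inc. would get -1.
- R3: Novax compares 6, 2, -8, 0 and picks W; Labs Inc. would get 3.
Among 9, -9, -1, 3, the best is 9 at R0. Subgame-perfect outcome: (R0, X) with payoffs (9, 9).
For the simultaneous game, intersect best replies.
Labs Inc.'s best replies: W→R0; X→R0; Y→R3; Z→R2.
Novax's best replies: R0→X; R1→Y; R2→Y; R3→W.
Only (R0, X) has each player best-responding; Nash payoffs (9, 9).
Labs Inc.'s commitment gain: 9 − 9 = 0.

0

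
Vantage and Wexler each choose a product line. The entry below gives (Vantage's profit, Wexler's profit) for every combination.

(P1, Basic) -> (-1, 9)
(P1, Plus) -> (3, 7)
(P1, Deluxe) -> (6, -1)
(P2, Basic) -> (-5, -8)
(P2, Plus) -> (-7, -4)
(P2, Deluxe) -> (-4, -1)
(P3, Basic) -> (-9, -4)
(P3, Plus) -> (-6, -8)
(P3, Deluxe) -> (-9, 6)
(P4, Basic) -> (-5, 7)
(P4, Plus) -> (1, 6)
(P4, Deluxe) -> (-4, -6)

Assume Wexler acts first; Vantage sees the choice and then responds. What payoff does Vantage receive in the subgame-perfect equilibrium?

Vantage best-responds to each possible Wexler move:
- Basic: BR = P1, leader payoff 9.
- Plus: BR = P1, leader payoff 7.
- Deluxe: BR = P1, leader payoff -1.
Maximizing over 9, 7, -1, Wexler chooses Basic. Subgame-perfect outcome: (P1, Basic) with payoffs (-1, 9).

-1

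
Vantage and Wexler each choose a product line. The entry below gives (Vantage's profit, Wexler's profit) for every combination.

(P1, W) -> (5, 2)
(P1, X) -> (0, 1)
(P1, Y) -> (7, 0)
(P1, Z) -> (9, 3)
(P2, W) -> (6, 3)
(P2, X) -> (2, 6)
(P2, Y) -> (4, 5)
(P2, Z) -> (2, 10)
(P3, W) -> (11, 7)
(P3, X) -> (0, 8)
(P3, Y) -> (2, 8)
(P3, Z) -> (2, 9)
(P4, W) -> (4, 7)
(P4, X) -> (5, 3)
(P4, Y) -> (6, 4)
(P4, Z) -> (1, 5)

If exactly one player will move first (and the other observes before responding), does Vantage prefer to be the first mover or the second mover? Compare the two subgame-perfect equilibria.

If Vantage leads: Wexler's best replies are P1→Z, P2→Z, P3→Z, P4→W; Vantage's induced payoffs 9, 2, 2, 4; outcome (P1, Z), payoffs (9, 3).
If Wexler leads: Vantage's best replies are W→P3, X→P4, Y→P1, Z→P1; Wexler's induced payoffs 7, 3, 0, 3; outcome (P3, W), payoffs (11, 7).
Vantage gets 9 moving first and 11 moving second, so Vantage prefers to move second.

second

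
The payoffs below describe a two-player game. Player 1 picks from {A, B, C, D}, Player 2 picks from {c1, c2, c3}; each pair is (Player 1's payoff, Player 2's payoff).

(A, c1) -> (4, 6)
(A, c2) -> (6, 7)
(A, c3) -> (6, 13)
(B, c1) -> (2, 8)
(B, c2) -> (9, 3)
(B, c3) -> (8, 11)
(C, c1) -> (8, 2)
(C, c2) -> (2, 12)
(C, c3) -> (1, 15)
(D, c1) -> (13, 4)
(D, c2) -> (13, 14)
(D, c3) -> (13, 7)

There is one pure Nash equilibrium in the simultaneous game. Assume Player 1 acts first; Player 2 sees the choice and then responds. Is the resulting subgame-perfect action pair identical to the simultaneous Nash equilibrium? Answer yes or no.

yes

Work backward from Player 2's decision.
- A → Player 2 plays c3 (best of 6, 7, 13); Player 1 gets 6.
- B → Player 2 plays c3 (best of 8, 3, 11); Player 1 gets 8.
- C → Player 2 plays c3 (best of 2, 12, 15); Player 1 gets 1.
- D → Player 2 plays c2 (best of 4, 14, 7); Player 1 gets 13.
Among 6, 8, 1, 13, the best is 13 at D. Subgame-perfect outcome: (D, c2) with payoffs (13, 14).
Under simultaneous play:
Player 1's best replies: c1→D; c2→D; c3→D.
Player 2's best replies: A→c3; B→c3; C→c3; D→c2.
The unique mutual best reply is (D, c2), giving (13, 14).
Sequential outcome (D, c2) coincides with the Nash profile (D, c2).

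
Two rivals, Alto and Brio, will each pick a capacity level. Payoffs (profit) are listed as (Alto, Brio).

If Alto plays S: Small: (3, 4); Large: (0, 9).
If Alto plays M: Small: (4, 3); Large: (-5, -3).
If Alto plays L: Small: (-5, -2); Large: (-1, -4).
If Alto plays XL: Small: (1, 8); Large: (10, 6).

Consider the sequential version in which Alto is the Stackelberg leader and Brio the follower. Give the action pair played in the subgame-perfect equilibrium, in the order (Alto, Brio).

Backward induction with Alto moving first.
- S: BR = Large, leader payoff 0.
- M: BR = Small, leader payoff 4.
- L: BR = Small, leader payoff -5.
- XL: BR = Small, leader payoff 1.
Among 0, 4, -5, 1, the best is 4 at M. Subgame-perfect outcome: (M, Small) with payoffs (4, 3).

(M, Small)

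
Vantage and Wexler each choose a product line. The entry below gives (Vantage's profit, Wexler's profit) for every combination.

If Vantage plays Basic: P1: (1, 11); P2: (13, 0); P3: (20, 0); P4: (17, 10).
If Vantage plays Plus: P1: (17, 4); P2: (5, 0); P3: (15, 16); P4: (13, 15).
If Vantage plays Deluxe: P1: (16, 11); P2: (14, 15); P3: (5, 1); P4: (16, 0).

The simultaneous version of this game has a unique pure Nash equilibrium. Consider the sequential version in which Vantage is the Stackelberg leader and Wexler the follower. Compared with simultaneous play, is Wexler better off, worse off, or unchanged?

Wexler best-responds to each possible Vantage move:
- Basic → Wexler plays P1 (best of 11, 0, 0, 10); Vantage gets 1.
- Plus → Wexler plays P3 (best of 4, 0, 16, 15); Vantage gets 15.
- Deluxe → Wexler plays P2 (best of 11, 15, 1, 0); Vantage gets 14.
Among 1, 15, 14, the best is 15 at Plus. Subgame-perfect outcome: (Plus, P3) with payoffs (15, 16).
Now find the simultaneous Nash equilibrium.
Vantage's best replies: P1→Plus; P2→Deluxe; P3→Basic; P4→Basic.
Wexler's best replies: Basic→P1; Plus→P3; Deluxe→P2.
The unique mutual best reply is (Deluxe, P2), giving (14, 15).
Wexler earns 16 sequentially versus 15 at the Nash outcome: better off.

better off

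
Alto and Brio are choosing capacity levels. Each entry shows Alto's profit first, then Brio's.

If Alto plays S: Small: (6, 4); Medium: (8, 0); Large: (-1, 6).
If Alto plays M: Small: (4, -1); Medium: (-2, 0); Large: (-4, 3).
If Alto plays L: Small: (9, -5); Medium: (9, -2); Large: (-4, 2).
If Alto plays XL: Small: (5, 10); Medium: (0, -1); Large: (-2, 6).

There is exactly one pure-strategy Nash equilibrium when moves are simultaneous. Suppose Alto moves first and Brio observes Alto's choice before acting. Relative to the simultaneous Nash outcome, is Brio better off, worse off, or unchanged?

Brio best-responds to each possible Alto move:
- S: Brio compares 4, 0, 6 and picks Large; Alto would get -1.
- M: Brio compares -1, 0, 3 and picks Large; Alto would get -4.
- L: Brio compares -5, -2, 2 and picks Large; Alto would get -4.
- XL: Brio compares 10, -1, 6 and picks Small; Alto would get 5.
Alto's induced payoffs are -1, -4, -4, 5, so Alto commits to XL. Subgame-perfect outcome: (XL, Small) with payoffs (5, 10).
For the simultaneous game, intersect best replies.
Alto's best replies: Small→L; Medium→L; Large→S.
Brio's best replies: S→Large; M→Large; L→Large; XL→Small.
Only (S, Large) has each player best-responding; Nash payoffs (-1, 6).
Brio earns 10 sequentially versus 6 at the Nash outcome: better off.

better off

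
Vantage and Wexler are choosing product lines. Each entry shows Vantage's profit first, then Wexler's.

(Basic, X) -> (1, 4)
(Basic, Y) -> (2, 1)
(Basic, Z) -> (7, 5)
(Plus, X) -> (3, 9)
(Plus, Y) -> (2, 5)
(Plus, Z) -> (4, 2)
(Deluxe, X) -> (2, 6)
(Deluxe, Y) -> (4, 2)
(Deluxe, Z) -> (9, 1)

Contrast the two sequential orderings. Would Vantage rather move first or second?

first

If Vantage leads: Wexler's best replies are Basic→Z, Plus→X, Deluxe→X; Vantage's induced payoffs 7, 3, 2; outcome (Basic, Z), payoffs (7, 5).
If Wexler leads: Vantage's best replies are X→Plus, Y→Deluxe, Z→Deluxe; Wexler's induced payoffs 9, 2, 1; outcome (Plus, X), payoffs (3, 9).
Vantage gets 7 moving first and 3 moving second, so Vantage prefers to move first.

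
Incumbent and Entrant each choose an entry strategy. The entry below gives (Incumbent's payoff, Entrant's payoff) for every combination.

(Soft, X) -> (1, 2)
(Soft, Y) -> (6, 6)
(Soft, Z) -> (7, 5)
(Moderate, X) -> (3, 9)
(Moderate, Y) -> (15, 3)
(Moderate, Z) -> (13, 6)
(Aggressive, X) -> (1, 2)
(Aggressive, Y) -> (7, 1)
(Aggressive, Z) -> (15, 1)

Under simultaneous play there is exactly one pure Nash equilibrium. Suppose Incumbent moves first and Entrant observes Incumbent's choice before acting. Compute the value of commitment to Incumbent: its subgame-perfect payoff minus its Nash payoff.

Backward induction with Incumbent moving first.
- Soft: BR = Y, leader payoff 6.
- Moderate: BR = X, leader payoff 3.
- Aggressive: BR = X, leader payoff 1.
Maximizing over 6, 3, 1, Incumbent chooses Soft. Subgame-perfect outcome: (Soft, Y) with payoffs (6, 6).
For the simultaneous game, intersect best replies.
Incumbent's best replies: X→Moderate; Y→Moderate; Z→Aggressive.
Entrant's best replies: Soft→Y; Moderate→X; Aggressive→X.
The unique mutual best reply is (Moderate, X), giving (3, 9).
Incumbent's commitment gain: 6 − 3 = 3.

3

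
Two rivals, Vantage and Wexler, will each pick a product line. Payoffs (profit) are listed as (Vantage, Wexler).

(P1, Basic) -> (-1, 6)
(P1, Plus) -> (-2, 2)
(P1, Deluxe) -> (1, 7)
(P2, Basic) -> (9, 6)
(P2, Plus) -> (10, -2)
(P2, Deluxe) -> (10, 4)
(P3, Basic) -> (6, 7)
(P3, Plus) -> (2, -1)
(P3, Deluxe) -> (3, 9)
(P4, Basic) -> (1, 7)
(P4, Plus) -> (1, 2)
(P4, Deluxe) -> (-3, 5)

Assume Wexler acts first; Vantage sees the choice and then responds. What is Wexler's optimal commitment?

Basic

Backward induction with Wexler moving first.
- Basic → Vantage plays P2 (best of -1, 9, 6, 1); Wexler gets 6.
- Plus → Vantage plays P2 (best of -2, 10, 2, 1); Wexler gets -2.
- Deluxe → Vantage plays P2 (best of 1, 10, 3, -3); Wexler gets 4.
Wexler's induced payoffs are 6, -2, 4, so Wexler commits to Basic. Subgame-perfect outcome: (P2, Basic) with payoffs (9, 6).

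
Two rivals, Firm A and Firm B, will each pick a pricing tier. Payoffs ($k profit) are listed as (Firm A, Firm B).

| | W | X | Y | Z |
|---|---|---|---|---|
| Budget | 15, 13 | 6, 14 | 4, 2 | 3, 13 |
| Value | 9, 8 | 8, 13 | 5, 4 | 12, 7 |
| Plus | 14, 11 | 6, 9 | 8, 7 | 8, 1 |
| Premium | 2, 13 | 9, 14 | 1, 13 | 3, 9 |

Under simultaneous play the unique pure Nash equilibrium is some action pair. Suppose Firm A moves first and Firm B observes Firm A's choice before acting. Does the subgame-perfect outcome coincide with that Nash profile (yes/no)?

Solve by backward induction (Firm A leads).
- Budget → Firm B plays X (best of 13, 14, 2, 13); Firm A gets 6.
- Value → Firm B plays X (best of 8, 13, 4, 7); Firm A gets 8.
- Plus → Firm B plays W (best of 11, 9, 7, 1); Firm A gets 14.
- Premium → Firm B plays X (best of 13, 14, 13, 9); Firm A gets 9.
Maximizing over 6, 8, 14, 9, Firm A chooses Plus. Subgame-perfect outcome: (Plus, W) with payoffs (14, 11).
Now find the simultaneous Nash equilibrium.
Firm A's best replies: W→Budget; X→Premium; Y→Plus; Z→Value.
Firm B's best replies: Budget→X; Value→X; Plus→W; Premium→X.
The unique mutual best reply is (Premium, X), giving (9, 14).
Sequential outcome (Plus, W) differs from the Nash profile (Premium, X).

no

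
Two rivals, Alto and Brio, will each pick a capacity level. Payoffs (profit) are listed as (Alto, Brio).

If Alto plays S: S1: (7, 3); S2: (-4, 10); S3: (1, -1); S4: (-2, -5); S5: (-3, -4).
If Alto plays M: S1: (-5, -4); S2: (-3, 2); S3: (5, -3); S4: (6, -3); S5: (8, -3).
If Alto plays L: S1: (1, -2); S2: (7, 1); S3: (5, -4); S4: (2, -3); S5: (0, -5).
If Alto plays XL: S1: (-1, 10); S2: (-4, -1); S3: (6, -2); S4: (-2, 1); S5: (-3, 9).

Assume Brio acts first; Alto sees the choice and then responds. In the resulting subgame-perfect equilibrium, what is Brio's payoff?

Solve by backward induction (Brio leads).
- S1 → Alto plays S (best of 7, -5, 1, -1); Brio gets 3.
- S2 → Alto plays L (best of -4, -3, 7, -4); Brio gets 1.
- S3 → Alto plays XL (best of 1, 5, 5, 6); Brio gets -2.
- S4 → Alto plays M (best of -2, 6, 2, -2); Brio gets -3.
- S5 → Alto plays M (best of -3, 8, 0, -3); Brio gets -3.
Maximizing over 3, 1, -2, -3, -3, Brio chooses S1. Subgame-perfect outcome: (S, S1) with payoffs (7, 3).

3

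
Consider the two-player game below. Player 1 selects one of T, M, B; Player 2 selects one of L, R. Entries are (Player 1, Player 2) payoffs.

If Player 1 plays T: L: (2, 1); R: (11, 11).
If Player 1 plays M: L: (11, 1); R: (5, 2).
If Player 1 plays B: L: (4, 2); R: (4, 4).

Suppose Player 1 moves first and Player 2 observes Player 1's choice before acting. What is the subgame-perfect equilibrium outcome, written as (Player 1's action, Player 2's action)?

(T, R)

Player 2 best-responds to each possible Player 1 move:
- T: Player 2 compares 1, 11 and picks R; Player 1 would get 11.
- M: Player 2 compares 1, 2 and picks R; Player 1 would get 5.
- B: Player 2 compares 2, 4 and picks R; Player 1 would get 4.
Player 1's induced payoffs are 11, 5, 4, so Player 1 commits to T. Subgame-perfect outcome: (T, R) with payoffs (11, 11).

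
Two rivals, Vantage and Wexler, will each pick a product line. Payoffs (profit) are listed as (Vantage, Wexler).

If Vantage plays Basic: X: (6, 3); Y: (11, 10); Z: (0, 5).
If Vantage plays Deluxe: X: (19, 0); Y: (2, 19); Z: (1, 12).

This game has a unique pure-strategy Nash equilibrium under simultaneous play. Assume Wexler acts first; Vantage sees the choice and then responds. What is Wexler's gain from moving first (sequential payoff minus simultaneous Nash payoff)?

Solve by backward induction (Wexler leads).
- X → Vantage plays Deluxe (best of 6, 19); Wexler gets 0.
- Y → Vantage plays Basic (best of 11, 2); Wexler gets 10.
- Z → Vantage plays Deluxe (best of 0, 1); Wexler gets 12.
Among 0, 10, 12, the best is 12 at Z. Subgame-perfect outcome: (Deluxe, Z) with payoffs (1, 12).
Under simultaneous play:
Vantage's best replies: X→Deluxe; Y→Basic; Z→Deluxe.
Wexler's best replies: Basic→Y; Deluxe→Y.
The unique mutual best reply is (Basic, Y), giving (11, 10).
Wexler's commitment gain: 12 − 10 = 2.

2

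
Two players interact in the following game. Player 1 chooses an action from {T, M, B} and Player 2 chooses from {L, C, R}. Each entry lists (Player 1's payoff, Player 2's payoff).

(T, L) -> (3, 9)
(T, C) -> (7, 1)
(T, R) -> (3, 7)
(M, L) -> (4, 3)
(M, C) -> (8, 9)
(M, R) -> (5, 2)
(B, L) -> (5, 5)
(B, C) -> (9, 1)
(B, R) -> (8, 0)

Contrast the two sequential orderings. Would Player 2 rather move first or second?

If Player 1 leads: Player 2's best replies are T→L, M→C, B→L; Player 1's induced payoffs 3, 8, 5; outcome (M, C), payoffs (8, 9).
If Player 2 leads: Player 1's best replies are L→B, C→B, R→B; Player 2's induced payoffs 5, 1, 0; outcome (B, L), payoffs (5, 5).
Player 2 gets 5 moving first and 9 moving second, so Player 2 prefers to move second.

second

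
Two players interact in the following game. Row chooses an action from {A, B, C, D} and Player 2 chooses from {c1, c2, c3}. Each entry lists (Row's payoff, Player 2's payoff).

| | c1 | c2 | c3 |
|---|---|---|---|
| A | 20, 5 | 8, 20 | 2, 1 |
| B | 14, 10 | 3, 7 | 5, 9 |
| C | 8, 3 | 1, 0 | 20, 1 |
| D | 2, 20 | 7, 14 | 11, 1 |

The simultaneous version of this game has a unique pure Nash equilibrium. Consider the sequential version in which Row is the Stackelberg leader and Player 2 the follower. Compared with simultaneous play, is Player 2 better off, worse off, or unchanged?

worse off

Backward induction with Row moving first.
- A: BR = c2, leader payoff 8.
- B: BR = c1, leader payoff 14.
- C: BR = c1, leader payoff 8.
- D: BR = c1, leader payoff 2.
Among 8, 14, 8, 2, the best is 14 at B. Subgame-perfect outcome: (B, c1) with payoffs (14, 10).
For the simultaneous game, intersect best replies.
Row's best replies: c1→A; c2→A; c3→C.
Player 2's best replies: A→c2; B→c1; C→c1; D→c1.
The unique mutual best reply is (A, c2), giving (8, 20).
Player 2 earns 10 sequentially versus 20 at the Nash outcome: worse off.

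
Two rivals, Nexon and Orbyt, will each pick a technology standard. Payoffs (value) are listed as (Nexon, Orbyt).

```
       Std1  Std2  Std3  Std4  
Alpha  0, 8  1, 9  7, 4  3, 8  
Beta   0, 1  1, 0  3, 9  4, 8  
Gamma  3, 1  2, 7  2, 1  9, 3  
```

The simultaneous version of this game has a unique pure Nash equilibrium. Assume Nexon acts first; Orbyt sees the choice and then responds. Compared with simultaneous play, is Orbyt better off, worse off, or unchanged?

better off

Orbyt best-responds to each possible Nexon move:
- Alpha: BR = Std2, leader payoff 1.
- Beta: BR = Std3, leader payoff 3.
- Gamma: BR = Std2, leader payoff 2.
Maximizing over 1, 3, 2, Nexon chooses Beta. Subgame-perfect outcome: (Beta, Std3) with payoffs (3, 9).
Under simultaneous play:
Nexon's best replies: Std1→Gamma; Std2→Gamma; Std3→Alpha; Std4→Gamma.
Orbyt's best replies: Alpha→Std2; Beta→Std3; Gamma→Std2.
Only (Gamma, Std2) has each player best-responding; Nash payoffs (2, 7).
Orbyt earns 9 sequentially versus 7 at the Nash outcome: better off.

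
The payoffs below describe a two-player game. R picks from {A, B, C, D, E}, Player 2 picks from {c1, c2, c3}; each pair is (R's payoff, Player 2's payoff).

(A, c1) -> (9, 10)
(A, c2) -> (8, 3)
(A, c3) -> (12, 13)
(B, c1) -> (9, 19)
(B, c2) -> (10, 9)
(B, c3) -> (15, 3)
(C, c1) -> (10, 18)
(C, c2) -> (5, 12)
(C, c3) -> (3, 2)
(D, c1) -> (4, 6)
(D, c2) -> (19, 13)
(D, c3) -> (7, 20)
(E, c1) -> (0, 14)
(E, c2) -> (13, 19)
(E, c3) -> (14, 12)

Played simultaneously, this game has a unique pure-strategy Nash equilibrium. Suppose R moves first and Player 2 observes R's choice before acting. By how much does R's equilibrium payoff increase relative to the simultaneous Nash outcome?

3

Work backward from Player 2's decision.
- A: BR = c3, leader payoff 12.
- B: BR = c1, leader payoff 9.
- C: BR = c1, leader payoff 10.
- D: BR = c3, leader payoff 7.
- E: BR = c2, leader payoff 13.
R's induced payoffs are 12, 9, 10, 7, 13, so R commits to E. Subgame-perfect outcome: (E, c2) with payoffs (13, 19).
Under simultaneous play:
R's best replies: c1→C; c2→D; c3→B.
Player 2's best replies: A→c3; B→c1; C→c1; D→c3; E→c2.
The unique mutual best reply is (C, c1), giving (10, 18).
R's commitment gain: 13 − 10 = 3.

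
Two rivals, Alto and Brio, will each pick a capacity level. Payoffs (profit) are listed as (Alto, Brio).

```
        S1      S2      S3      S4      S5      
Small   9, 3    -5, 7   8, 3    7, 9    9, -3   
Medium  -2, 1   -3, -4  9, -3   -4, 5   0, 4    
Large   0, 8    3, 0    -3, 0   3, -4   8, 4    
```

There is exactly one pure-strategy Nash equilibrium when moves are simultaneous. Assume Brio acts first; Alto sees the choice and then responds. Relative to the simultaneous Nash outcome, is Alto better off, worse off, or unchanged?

Solve by backward induction (Brio leads).
- S1: Alto compares 9, -2, 0 and picks Small; Brio would get 3.
- S2: Alto compares -5, -3, 3 and picks Large; Brio would get 0.
- S3: Alto compares 8, 9, -3 and picks Medium; Brio would get -3.
- S4: Alto compares 7, -4, 3 and picks Small; Brio would get 9.
- S5: Alto compares 9, 0, 8 and picks Small; Brio would get -3.
Among 3, 0, -3, 9, -3, the best is 9 at S4. Subgame-perfect outcome: (Small, S4) with payoffs (7, 9).
Under simultaneous play:
Alto's best replies: S1→Small; S2→Large; S3→Medium; S4→Small; S5→Small.
Brio's best replies: Small→S4; Medium→S4; Large→S1.
The unique mutual best reply is (Small, S4), giving (7, 9).
Alto earns 7 sequentially versus 7 at the Nash outcome: unchanged.

unchanged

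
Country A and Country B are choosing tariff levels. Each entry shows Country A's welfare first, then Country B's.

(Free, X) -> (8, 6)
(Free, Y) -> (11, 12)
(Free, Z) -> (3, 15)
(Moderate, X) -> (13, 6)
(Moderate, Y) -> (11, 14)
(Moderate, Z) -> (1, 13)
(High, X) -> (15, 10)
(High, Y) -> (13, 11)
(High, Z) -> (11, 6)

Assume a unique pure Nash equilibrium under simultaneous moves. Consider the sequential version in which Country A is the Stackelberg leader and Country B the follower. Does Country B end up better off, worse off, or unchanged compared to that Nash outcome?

Backward induction with Country A moving first.
- Free: Country B compares 6, 12, 15 and picks Z; Country A would get 3.
- Moderate: Country B compares 6, 14, 13 and picks Y; Country A would get 11.
- High: Country B compares 10, 11, 6 and picks Y; Country A would get 13.
Among 3, 11, 13, the best is 13 at High. Subgame-perfect outcome: (High, Y) with payoffs (13, 11).
Now find the simultaneous Nash equilibrium.
Country A's best replies: X→High; Y→High; Z→High.
Country B's best replies: Free→Z; Moderate→Y; High→Y.
The unique mutual best reply is (High, Y), giving (13, 11).
Country B earns 11 sequentially versus 11 at the Nash outcome: unchanged.

unchanged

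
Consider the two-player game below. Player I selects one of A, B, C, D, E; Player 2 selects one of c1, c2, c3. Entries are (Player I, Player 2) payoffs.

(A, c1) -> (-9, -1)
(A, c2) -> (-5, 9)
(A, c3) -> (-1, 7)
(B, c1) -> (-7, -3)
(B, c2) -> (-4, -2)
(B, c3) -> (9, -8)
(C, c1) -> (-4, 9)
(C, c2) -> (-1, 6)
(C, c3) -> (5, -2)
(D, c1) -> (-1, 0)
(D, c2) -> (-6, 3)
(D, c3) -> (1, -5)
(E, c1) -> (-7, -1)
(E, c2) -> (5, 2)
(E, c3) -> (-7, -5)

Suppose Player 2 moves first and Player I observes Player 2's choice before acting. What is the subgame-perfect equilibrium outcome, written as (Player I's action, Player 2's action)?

(E, c2)

Player I best-responds to each possible Player 2 move:
- c1: Player I compares -9, -7, -4, -1, -7 and picks D; Player 2 would get 0.
- c2: Player I compares -5, -4, -1, -6, 5 and picks E; Player 2 would get 2.
- c3: Player I compares -1, 9, 5, 1, -7 and picks B; Player 2 would get -8.
Player 2's induced payoffs are 0, 2, -8, so Player 2 commits to c2. Subgame-perfect outcome: (E, c2) with payoffs (5, 2).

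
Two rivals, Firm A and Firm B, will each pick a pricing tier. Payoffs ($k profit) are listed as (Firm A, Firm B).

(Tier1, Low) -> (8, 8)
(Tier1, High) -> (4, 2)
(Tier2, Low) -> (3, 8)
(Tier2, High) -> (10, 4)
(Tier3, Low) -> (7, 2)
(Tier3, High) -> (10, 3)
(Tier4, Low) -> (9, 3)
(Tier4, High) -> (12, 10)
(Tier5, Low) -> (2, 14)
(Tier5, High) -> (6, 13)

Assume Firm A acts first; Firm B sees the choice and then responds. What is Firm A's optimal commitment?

Firm B best-responds to each possible Firm A move:
- Tier1: BR = Low, leader payoff 8.
- Tier2: BR = Low, leader payoff 3.
- Tier3: BR = High, leader payoff 10.
- Tier4: BR = High, leader payoff 12.
- Tier5: BR = Low, leader payoff 2.
Among 8, 3, 10, 12, 2, the best is 12 at Tier4. Subgame-perfect outcome: (Tier4, High) with payoffs (12, 10).

Tier4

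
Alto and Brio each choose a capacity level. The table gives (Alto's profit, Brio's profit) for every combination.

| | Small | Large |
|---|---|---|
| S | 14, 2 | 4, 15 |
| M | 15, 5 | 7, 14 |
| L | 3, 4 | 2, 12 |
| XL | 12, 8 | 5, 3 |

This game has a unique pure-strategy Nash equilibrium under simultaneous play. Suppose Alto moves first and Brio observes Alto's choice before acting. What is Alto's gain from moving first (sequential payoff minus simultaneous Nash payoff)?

5

Work backward from Brio's decision.
- S: Brio compares 2, 15 and picks Large; Alto would get 4.
- M: Brio compares 5, 14 and picks Large; Alto would get 7.
- L: Brio compares 4, 12 and picks Large; Alto would get 2.
- XL: Brio compares 8, 3 and picks Small; Alto would get 12.
Maximizing over 4, 7, 2, 12, Alto chooses XL. Subgame-perfect outcome: (XL, Small) with payoffs (12, 8).
Under simultaneous play:
Alto's best replies: Small→M; Large→M.
Brio's best replies: S→Large; M→Large; L→Large; XL→Small.
The unique mutual best reply is (M, Large), giving (7, 14).
Alto's commitment gain: 12 − 7 = 5.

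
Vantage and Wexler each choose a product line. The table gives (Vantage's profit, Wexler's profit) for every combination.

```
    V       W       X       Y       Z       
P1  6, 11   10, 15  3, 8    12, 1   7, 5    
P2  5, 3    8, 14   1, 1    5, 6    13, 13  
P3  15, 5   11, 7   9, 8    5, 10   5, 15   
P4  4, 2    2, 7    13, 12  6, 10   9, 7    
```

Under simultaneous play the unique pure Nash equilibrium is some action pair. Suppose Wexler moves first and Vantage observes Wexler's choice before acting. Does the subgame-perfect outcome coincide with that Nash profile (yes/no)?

Backward induction with Wexler moving first.
- V → Vantage plays P3 (best of 6, 5, 15, 4); Wexler gets 5.
- W → Vantage plays P3 (best of 10, 8, 11, 2); Wexler gets 7.
- X → Vantage plays P4 (best of 3, 1, 9, 13); Wexler gets 12.
- Y → Vantage plays P1 (best of 12, 5, 5, 6); Wexler gets 1.
- Z → Vantage plays P2 (best of 7, 13, 5, 9); Wexler gets 13.
Maximizing over 5, 7, 12, 1, 13, Wexler chooses Z. Subgame-perfect outcome: (P2, Z) with payoffs (13, 13).
For the simultaneous game, intersect best replies.
Vantage's best replies: V→P3; W→P3; X→P4; Y→P1; Z→P2.
Wexler's best replies: P1→W; P2→W; P3→Z; P4→X.
The unique mutual best reply is (P4, X), giving (13, 12).
Sequential outcome (P2, Z) differs from the Nash profile (P4, X).

no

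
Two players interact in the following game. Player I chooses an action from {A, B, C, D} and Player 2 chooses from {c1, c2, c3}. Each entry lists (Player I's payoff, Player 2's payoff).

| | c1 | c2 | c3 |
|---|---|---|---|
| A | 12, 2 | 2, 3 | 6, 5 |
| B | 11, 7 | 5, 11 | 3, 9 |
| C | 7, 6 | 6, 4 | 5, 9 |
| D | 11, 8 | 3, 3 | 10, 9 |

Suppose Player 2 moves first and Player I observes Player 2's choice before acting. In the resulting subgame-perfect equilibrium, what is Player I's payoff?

Solve by backward induction (Player 2 leads).
- c1: BR = A, leader payoff 2.
- c2: BR = C, leader payoff 4.
- c3: BR = D, leader payoff 9.
Among 2, 4, 9, the best is 9 at c3. Subgame-perfect outcome: (D, c3) with payoffs (10, 9).

10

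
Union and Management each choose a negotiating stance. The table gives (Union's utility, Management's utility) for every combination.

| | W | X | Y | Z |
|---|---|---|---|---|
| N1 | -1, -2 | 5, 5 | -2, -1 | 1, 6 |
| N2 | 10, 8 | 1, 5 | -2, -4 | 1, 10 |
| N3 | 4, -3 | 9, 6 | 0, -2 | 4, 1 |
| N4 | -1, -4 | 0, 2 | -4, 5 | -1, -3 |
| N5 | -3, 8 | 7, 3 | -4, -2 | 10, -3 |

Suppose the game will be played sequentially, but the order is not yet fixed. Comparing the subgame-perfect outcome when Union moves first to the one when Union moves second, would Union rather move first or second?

second

If Union leads: Management's best replies are N1→Z, N2→Z, N3→X, N4→Y, N5→W; Union's induced payoffs 1, 1, 9, -4, -3; outcome (N3, X), payoffs (9, 6).
If Management leads: Union's best replies are W→N2, X→N3, Y→N3, Z→N5; Management's induced payoffs 8, 6, -2, -3; outcome (N2, W), payoffs (10, 8).
Union gets 9 moving first and 10 moving second, so Union prefers to move second.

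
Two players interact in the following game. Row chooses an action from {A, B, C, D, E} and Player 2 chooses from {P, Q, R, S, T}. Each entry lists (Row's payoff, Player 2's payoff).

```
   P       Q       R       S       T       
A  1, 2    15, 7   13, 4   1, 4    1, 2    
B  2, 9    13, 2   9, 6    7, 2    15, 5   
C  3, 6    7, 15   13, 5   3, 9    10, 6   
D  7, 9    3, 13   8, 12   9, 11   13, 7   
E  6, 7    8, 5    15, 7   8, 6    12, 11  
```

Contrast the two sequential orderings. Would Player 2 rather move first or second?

first

If Row leads: Player 2's best replies are A→Q, B→P, C→Q, D→Q, E→T; Row's induced payoffs 15, 2, 7, 3, 12; outcome (A, Q), payoffs (15, 7).
If Player 2 leads: Row's best replies are P→D, Q→A, R→E, S→D, T→B; Player 2's induced payoffs 9, 7, 7, 11, 5; outcome (D, S), payoffs (9, 11).
Player 2 gets 11 moving first and 7 moving second, so Player 2 prefers to move first.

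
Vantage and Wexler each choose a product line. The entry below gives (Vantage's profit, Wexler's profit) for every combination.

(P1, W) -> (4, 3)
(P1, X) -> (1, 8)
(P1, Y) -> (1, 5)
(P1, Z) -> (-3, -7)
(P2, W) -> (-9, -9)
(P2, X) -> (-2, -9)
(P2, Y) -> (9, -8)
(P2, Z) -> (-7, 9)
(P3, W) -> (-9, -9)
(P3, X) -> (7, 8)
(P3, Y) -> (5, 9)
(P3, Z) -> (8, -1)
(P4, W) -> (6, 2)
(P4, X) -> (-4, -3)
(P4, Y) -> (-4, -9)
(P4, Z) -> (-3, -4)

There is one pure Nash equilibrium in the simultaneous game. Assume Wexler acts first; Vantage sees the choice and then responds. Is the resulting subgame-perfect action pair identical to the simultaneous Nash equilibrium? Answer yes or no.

Work backward from Vantage's decision.
- W: Vantage compares 4, -9, -9, 6 and picks P4; Wexler would get 2.
- X: Vantage compares 1, -2, 7, -4 and picks P3; Wexler would get 8.
- Y: Vantage compares 1, 9, 5, -4 and picks P2; Wexler would get -8.
- Z: Vantage compares -3, -7, 8, -3 and picks P3; Wexler would get -1.
Among 2, 8, -8, -1, the best is 8 at X. Subgame-perfect outcome: (P3, X) with payoffs (7, 8).
Now find the simultaneous Nash equilibrium.
Vantage's best replies: W→P4; X→P3; Y→P2; Z→P3.
Wexler's best replies: P1→X; P2→Z; P3→Y; P4→W.
Only (P4, W) has each player best-responding; Nash payoffs (6, 2).
Sequential outcome (P3, X) differs from the Nash profile (P4, W).

no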